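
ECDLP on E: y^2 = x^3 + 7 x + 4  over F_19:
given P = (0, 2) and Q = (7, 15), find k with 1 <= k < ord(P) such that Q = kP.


Enumerate multiples of P until we hit Q = (7, 15):
  1P = (0, 2)
  2P = (9, 6)
  3P = (17, 1)
  4P = (7, 4)
  5P = (2, 11)
  6P = (4, 18)
  7P = (12, 7)
  8P = (11, 14)
  9P = (15, 11)
  10P = (15, 8)
  11P = (11, 5)
  12P = (12, 12)
  13P = (4, 1)
  14P = (2, 8)
  15P = (7, 15)
Match found at i = 15.

k = 15


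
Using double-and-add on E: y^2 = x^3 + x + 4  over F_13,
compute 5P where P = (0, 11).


k = 5 = 101_2 (binary, LSB first: 101)
Double-and-add from P = (0, 11):
  bit 0 = 1: acc = O + (0, 11) = (0, 11)
  bit 1 = 0: acc unchanged = (0, 11)
  bit 2 = 1: acc = (0, 11) + (7, 9) = (9, 12)

5P = (9, 12)


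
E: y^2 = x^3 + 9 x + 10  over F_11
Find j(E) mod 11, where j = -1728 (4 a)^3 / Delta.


Delta = -16(4 a^3 + 27 b^2) mod 11 = 3
-1728 * (4 a)^3 = -1728 * (4*9)^3 mod 11 = 6
j = 6 * 3^(-1) mod 11 = 2

j = 2 (mod 11)


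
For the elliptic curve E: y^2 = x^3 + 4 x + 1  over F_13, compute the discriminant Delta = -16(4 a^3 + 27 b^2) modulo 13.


4 a^3 + 27 b^2 = 4*4^3 + 27*1^2 = 256 + 27 = 283
Delta = -16 * (283) = -4528
Delta mod 13 = 9

Delta = 9 (mod 13)


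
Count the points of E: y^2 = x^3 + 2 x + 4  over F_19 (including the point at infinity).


For each x in F_19, count y with y^2 = x^3 + 2 x + 4 mod 19:
  x = 0: RHS = 4, y in [2, 17]  -> 2 point(s)
  x = 1: RHS = 7, y in [8, 11]  -> 2 point(s)
  x = 2: RHS = 16, y in [4, 15]  -> 2 point(s)
  x = 4: RHS = 0, y in [0]  -> 1 point(s)
  x = 5: RHS = 6, y in [5, 14]  -> 2 point(s)
  x = 6: RHS = 4, y in [2, 17]  -> 2 point(s)
  x = 7: RHS = 0, y in [0]  -> 1 point(s)
  x = 8: RHS = 0, y in [0]  -> 1 point(s)
  x = 10: RHS = 17, y in [6, 13]  -> 2 point(s)
  x = 13: RHS = 4, y in [2, 17]  -> 2 point(s)
  x = 16: RHS = 9, y in [3, 16]  -> 2 point(s)
  x = 17: RHS = 11, y in [7, 12]  -> 2 point(s)
  x = 18: RHS = 1, y in [1, 18]  -> 2 point(s)
Affine points: 23. Add the point at infinity: total = 24.

#E(F_19) = 24


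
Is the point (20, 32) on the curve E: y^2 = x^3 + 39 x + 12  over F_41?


Check whether y^2 = x^3 + 39 x + 12 (mod 41) for (x, y) = (20, 32).
LHS: y^2 = 32^2 mod 41 = 40
RHS: x^3 + 39 x + 12 = 20^3 + 39*20 + 12 mod 41 = 18
LHS != RHS

No, not on the curve


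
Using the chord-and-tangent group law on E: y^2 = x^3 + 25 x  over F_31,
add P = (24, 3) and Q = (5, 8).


P != Q, so use the chord formula.
s = (y2 - y1) / (x2 - x1) = (5) / (12) mod 31 = 3
x3 = s^2 - x1 - x2 mod 31 = 3^2 - 24 - 5 = 11
y3 = s (x1 - x3) - y1 mod 31 = 3 * (24 - 11) - 3 = 5

P + Q = (11, 5)


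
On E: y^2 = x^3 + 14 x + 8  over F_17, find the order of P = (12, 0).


Compute successive multiples of P until we hit O:
  1P = (12, 0)
  2P = O

ord(P) = 2


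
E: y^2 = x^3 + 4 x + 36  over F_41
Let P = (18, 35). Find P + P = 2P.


Doubling: s = (3 x1^2 + a) / (2 y1)
s = (3*18^2 + 4) / (2*35) mod 41 = 28
x3 = s^2 - 2 x1 mod 41 = 28^2 - 2*18 = 10
y3 = s (x1 - x3) - y1 mod 41 = 28 * (18 - 10) - 35 = 25

2P = (10, 25)


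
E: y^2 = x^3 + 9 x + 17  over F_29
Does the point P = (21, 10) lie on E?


Check whether y^2 = x^3 + 9 x + 17 (mod 29) for (x, y) = (21, 10).
LHS: y^2 = 10^2 mod 29 = 13
RHS: x^3 + 9 x + 17 = 21^3 + 9*21 + 17 mod 29 = 13
LHS = RHS

Yes, on the curve


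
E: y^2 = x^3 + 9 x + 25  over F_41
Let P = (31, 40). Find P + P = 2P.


Doubling: s = (3 x1^2 + a) / (2 y1)
s = (3*31^2 + 9) / (2*40) mod 41 = 30
x3 = s^2 - 2 x1 mod 41 = 30^2 - 2*31 = 18
y3 = s (x1 - x3) - y1 mod 41 = 30 * (31 - 18) - 40 = 22

2P = (18, 22)


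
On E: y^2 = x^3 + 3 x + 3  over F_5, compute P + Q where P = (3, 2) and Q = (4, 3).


P != Q, so use the chord formula.
s = (y2 - y1) / (x2 - x1) = (1) / (1) mod 5 = 1
x3 = s^2 - x1 - x2 mod 5 = 1^2 - 3 - 4 = 4
y3 = s (x1 - x3) - y1 mod 5 = 1 * (3 - 4) - 2 = 2

P + Q = (4, 2)


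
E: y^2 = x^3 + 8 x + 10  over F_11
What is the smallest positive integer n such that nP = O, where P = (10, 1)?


Compute successive multiples of P until we hit O:
  1P = (10, 1)
  2P = (2, 10)
  3P = (8, 5)
  4P = (8, 6)
  5P = (2, 1)
  6P = (10, 10)
  7P = O

ord(P) = 7


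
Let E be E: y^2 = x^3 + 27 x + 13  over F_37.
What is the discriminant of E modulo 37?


4 a^3 + 27 b^2 = 4*27^3 + 27*13^2 = 78732 + 4563 = 83295
Delta = -16 * (83295) = -1332720
Delta mod 37 = 20

Delta = 20 (mod 37)


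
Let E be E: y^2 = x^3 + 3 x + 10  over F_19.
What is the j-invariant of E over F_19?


Delta = -16(4 a^3 + 27 b^2) mod 19 = 7
-1728 * (4 a)^3 = -1728 * (4*3)^3 mod 19 = 18
j = 18 * 7^(-1) mod 19 = 8

j = 8 (mod 19)


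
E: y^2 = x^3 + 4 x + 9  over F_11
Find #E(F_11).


For each x in F_11, count y with y^2 = x^3 + 4 x + 9 mod 11:
  x = 0: RHS = 9, y in [3, 8]  -> 2 point(s)
  x = 1: RHS = 3, y in [5, 6]  -> 2 point(s)
  x = 2: RHS = 3, y in [5, 6]  -> 2 point(s)
  x = 3: RHS = 4, y in [2, 9]  -> 2 point(s)
  x = 4: RHS = 1, y in [1, 10]  -> 2 point(s)
  x = 5: RHS = 0, y in [0]  -> 1 point(s)
  x = 8: RHS = 3, y in [5, 6]  -> 2 point(s)
  x = 9: RHS = 4, y in [2, 9]  -> 2 point(s)
  x = 10: RHS = 4, y in [2, 9]  -> 2 point(s)
Affine points: 17. Add the point at infinity: total = 18.

#E(F_11) = 18


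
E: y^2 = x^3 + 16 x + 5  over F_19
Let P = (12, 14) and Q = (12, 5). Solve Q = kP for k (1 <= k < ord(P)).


Enumerate multiples of P until we hit Q = (12, 5):
  1P = (12, 14)
  2P = (4, 0)
  3P = (12, 5)
Match found at i = 3.

k = 3


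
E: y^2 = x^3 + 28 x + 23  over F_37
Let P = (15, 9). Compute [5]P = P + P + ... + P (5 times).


k = 5 = 101_2 (binary, LSB first: 101)
Double-and-add from P = (15, 9):
  bit 0 = 1: acc = O + (15, 9) = (15, 9)
  bit 1 = 0: acc unchanged = (15, 9)
  bit 2 = 1: acc = (15, 9) + (16, 4) = (31, 34)

5P = (31, 34)


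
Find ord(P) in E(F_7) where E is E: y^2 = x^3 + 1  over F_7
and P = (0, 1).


Compute successive multiples of P until we hit O:
  1P = (0, 1)
  2P = (0, 6)
  3P = O

ord(P) = 3


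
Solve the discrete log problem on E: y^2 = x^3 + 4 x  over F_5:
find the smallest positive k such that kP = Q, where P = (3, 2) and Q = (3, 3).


Enumerate multiples of P until we hit Q = (3, 3):
  1P = (3, 2)
  2P = (0, 0)
  3P = (3, 3)
Match found at i = 3.

k = 3


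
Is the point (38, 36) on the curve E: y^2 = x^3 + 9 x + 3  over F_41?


Check whether y^2 = x^3 + 9 x + 3 (mod 41) for (x, y) = (38, 36).
LHS: y^2 = 36^2 mod 41 = 25
RHS: x^3 + 9 x + 3 = 38^3 + 9*38 + 3 mod 41 = 31
LHS != RHS

No, not on the curve


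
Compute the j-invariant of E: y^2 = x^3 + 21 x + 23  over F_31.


Delta = -16(4 a^3 + 27 b^2) mod 31 = 20
-1728 * (4 a)^3 = -1728 * (4*21)^3 mod 31 = 27
j = 27 * 20^(-1) mod 31 = 6

j = 6 (mod 31)


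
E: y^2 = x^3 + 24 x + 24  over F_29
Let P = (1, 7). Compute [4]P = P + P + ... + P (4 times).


k = 4 = 100_2 (binary, LSB first: 001)
Double-and-add from P = (1, 7):
  bit 0 = 0: acc unchanged = O
  bit 1 = 0: acc unchanged = O
  bit 2 = 1: acc = O + (25, 3) = (25, 3)

4P = (25, 3)


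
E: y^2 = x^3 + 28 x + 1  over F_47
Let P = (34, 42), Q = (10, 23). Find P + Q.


P != Q, so use the chord formula.
s = (y2 - y1) / (x2 - x1) = (28) / (23) mod 47 = 38
x3 = s^2 - x1 - x2 mod 47 = 38^2 - 34 - 10 = 37
y3 = s (x1 - x3) - y1 mod 47 = 38 * (34 - 37) - 42 = 32

P + Q = (37, 32)


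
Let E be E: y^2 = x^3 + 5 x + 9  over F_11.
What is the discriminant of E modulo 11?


4 a^3 + 27 b^2 = 4*5^3 + 27*9^2 = 500 + 2187 = 2687
Delta = -16 * (2687) = -42992
Delta mod 11 = 7

Delta = 7 (mod 11)


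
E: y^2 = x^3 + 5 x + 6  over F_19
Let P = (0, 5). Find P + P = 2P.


Doubling: s = (3 x1^2 + a) / (2 y1)
s = (3*0^2 + 5) / (2*5) mod 19 = 10
x3 = s^2 - 2 x1 mod 19 = 10^2 - 2*0 = 5
y3 = s (x1 - x3) - y1 mod 19 = 10 * (0 - 5) - 5 = 2

2P = (5, 2)


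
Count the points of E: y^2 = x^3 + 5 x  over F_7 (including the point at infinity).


For each x in F_7, count y with y^2 = x^3 + 5 x + 0 mod 7:
  x = 0: RHS = 0, y in [0]  -> 1 point(s)
  x = 2: RHS = 4, y in [2, 5]  -> 2 point(s)
  x = 3: RHS = 0, y in [0]  -> 1 point(s)
  x = 4: RHS = 0, y in [0]  -> 1 point(s)
  x = 6: RHS = 1, y in [1, 6]  -> 2 point(s)
Affine points: 7. Add the point at infinity: total = 8.

#E(F_7) = 8


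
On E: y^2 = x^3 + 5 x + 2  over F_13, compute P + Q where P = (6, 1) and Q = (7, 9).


P != Q, so use the chord formula.
s = (y2 - y1) / (x2 - x1) = (8) / (1) mod 13 = 8
x3 = s^2 - x1 - x2 mod 13 = 8^2 - 6 - 7 = 12
y3 = s (x1 - x3) - y1 mod 13 = 8 * (6 - 12) - 1 = 3

P + Q = (12, 3)


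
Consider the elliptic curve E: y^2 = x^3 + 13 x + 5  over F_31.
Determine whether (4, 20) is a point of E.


Check whether y^2 = x^3 + 13 x + 5 (mod 31) for (x, y) = (4, 20).
LHS: y^2 = 20^2 mod 31 = 28
RHS: x^3 + 13 x + 5 = 4^3 + 13*4 + 5 mod 31 = 28
LHS = RHS

Yes, on the curve


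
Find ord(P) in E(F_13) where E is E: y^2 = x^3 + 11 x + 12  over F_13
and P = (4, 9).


Compute successive multiples of P until we hit O:
  1P = (4, 9)
  2P = (8, 1)
  3P = (5, 6)
  4P = (0, 5)
  5P = (10, 11)
  6P = (2, 9)
  7P = (7, 4)
  8P = (12, 0)
  ... (continuing to 16P)
  16P = O

ord(P) = 16


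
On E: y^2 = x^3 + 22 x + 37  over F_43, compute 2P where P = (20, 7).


Doubling: s = (3 x1^2 + a) / (2 y1)
s = (3*20^2 + 22) / (2*7) mod 43 = 32
x3 = s^2 - 2 x1 mod 43 = 32^2 - 2*20 = 38
y3 = s (x1 - x3) - y1 mod 43 = 32 * (20 - 38) - 7 = 19

2P = (38, 19)


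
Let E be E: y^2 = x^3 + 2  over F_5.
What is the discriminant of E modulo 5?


4 a^3 + 27 b^2 = 4*0^3 + 27*2^2 = 0 + 108 = 108
Delta = -16 * (108) = -1728
Delta mod 5 = 2

Delta = 2 (mod 5)


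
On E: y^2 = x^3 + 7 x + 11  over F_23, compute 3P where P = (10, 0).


k = 3 = 11_2 (binary, LSB first: 11)
Double-and-add from P = (10, 0):
  bit 0 = 1: acc = O + (10, 0) = (10, 0)
  bit 1 = 1: acc = (10, 0) + O = (10, 0)

3P = (10, 0)


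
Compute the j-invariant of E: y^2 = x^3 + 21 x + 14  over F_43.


Delta = -16(4 a^3 + 27 b^2) mod 43 = 3
-1728 * (4 a)^3 = -1728 * (4*21)^3 mod 43 = 21
j = 21 * 3^(-1) mod 43 = 7

j = 7 (mod 43)


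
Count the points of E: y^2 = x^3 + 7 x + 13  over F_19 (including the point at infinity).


For each x in F_19, count y with y^2 = x^3 + 7 x + 13 mod 19:
  x = 2: RHS = 16, y in [4, 15]  -> 2 point(s)
  x = 3: RHS = 4, y in [2, 17]  -> 2 point(s)
  x = 6: RHS = 5, y in [9, 10]  -> 2 point(s)
  x = 7: RHS = 6, y in [5, 14]  -> 2 point(s)
  x = 8: RHS = 11, y in [7, 12]  -> 2 point(s)
  x = 9: RHS = 7, y in [8, 11]  -> 2 point(s)
  x = 10: RHS = 0, y in [0]  -> 1 point(s)
  x = 12: RHS = 1, y in [1, 18]  -> 2 point(s)
  x = 14: RHS = 5, y in [9, 10]  -> 2 point(s)
  x = 15: RHS = 16, y in [4, 15]  -> 2 point(s)
  x = 18: RHS = 5, y in [9, 10]  -> 2 point(s)
Affine points: 21. Add the point at infinity: total = 22.

#E(F_19) = 22


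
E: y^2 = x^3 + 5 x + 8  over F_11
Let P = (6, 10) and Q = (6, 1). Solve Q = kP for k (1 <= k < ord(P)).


Enumerate multiples of P until we hit Q = (6, 1):
  1P = (6, 10)
  2P = (4, 9)
  3P = (4, 2)
  4P = (6, 1)
Match found at i = 4.

k = 4


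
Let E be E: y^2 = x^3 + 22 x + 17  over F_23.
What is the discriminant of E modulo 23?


4 a^3 + 27 b^2 = 4*22^3 + 27*17^2 = 42592 + 7803 = 50395
Delta = -16 * (50395) = -806320
Delta mod 23 = 14

Delta = 14 (mod 23)


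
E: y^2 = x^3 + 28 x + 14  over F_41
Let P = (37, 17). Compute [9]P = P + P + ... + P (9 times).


k = 9 = 1001_2 (binary, LSB first: 1001)
Double-and-add from P = (37, 17):
  bit 0 = 1: acc = O + (37, 17) = (37, 17)
  bit 1 = 0: acc unchanged = (37, 17)
  bit 2 = 0: acc unchanged = (37, 17)
  bit 3 = 1: acc = (37, 17) + (13, 22) = (24, 23)

9P = (24, 23)


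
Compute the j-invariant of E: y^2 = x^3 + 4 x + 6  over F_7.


Delta = -16(4 a^3 + 27 b^2) mod 7 = 1
-1728 * (4 a)^3 = -1728 * (4*4)^3 mod 7 = 1
j = 1 * 1^(-1) mod 7 = 1

j = 1 (mod 7)


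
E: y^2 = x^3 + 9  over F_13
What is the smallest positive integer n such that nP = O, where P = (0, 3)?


Compute successive multiples of P until we hit O:
  1P = (0, 3)
  2P = (0, 10)
  3P = O

ord(P) = 3


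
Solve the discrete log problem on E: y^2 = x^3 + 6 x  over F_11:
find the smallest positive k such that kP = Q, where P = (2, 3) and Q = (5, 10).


Enumerate multiples of P until we hit Q = (5, 10):
  1P = (2, 3)
  2P = (5, 10)
Match found at i = 2.

k = 2


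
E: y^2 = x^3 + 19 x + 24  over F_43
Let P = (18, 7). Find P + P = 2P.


Doubling: s = (3 x1^2 + a) / (2 y1)
s = (3*18^2 + 19) / (2*7) mod 43 = 37
x3 = s^2 - 2 x1 mod 43 = 37^2 - 2*18 = 0
y3 = s (x1 - x3) - y1 mod 43 = 37 * (18 - 0) - 7 = 14

2P = (0, 14)


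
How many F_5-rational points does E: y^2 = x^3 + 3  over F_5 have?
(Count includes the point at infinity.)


For each x in F_5, count y with y^2 = x^3 + 0 x + 3 mod 5:
  x = 1: RHS = 4, y in [2, 3]  -> 2 point(s)
  x = 2: RHS = 1, y in [1, 4]  -> 2 point(s)
  x = 3: RHS = 0, y in [0]  -> 1 point(s)
Affine points: 5. Add the point at infinity: total = 6.

#E(F_5) = 6


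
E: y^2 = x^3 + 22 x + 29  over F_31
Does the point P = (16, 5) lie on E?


Check whether y^2 = x^3 + 22 x + 29 (mod 31) for (x, y) = (16, 5).
LHS: y^2 = 5^2 mod 31 = 25
RHS: x^3 + 22 x + 29 = 16^3 + 22*16 + 29 mod 31 = 13
LHS != RHS

No, not on the curve


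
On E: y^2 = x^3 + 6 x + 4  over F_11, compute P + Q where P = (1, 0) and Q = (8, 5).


P != Q, so use the chord formula.
s = (y2 - y1) / (x2 - x1) = (5) / (7) mod 11 = 7
x3 = s^2 - x1 - x2 mod 11 = 7^2 - 1 - 8 = 7
y3 = s (x1 - x3) - y1 mod 11 = 7 * (1 - 7) - 0 = 2

P + Q = (7, 2)


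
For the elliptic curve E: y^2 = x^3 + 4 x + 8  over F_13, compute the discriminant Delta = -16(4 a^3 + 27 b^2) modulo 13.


4 a^3 + 27 b^2 = 4*4^3 + 27*8^2 = 256 + 1728 = 1984
Delta = -16 * (1984) = -31744
Delta mod 13 = 2

Delta = 2 (mod 13)


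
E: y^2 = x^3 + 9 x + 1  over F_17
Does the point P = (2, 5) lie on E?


Check whether y^2 = x^3 + 9 x + 1 (mod 17) for (x, y) = (2, 5).
LHS: y^2 = 5^2 mod 17 = 8
RHS: x^3 + 9 x + 1 = 2^3 + 9*2 + 1 mod 17 = 10
LHS != RHS

No, not on the curve


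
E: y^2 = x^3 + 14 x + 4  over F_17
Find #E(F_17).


For each x in F_17, count y with y^2 = x^3 + 14 x + 4 mod 17:
  x = 0: RHS = 4, y in [2, 15]  -> 2 point(s)
  x = 1: RHS = 2, y in [6, 11]  -> 2 point(s)
  x = 6: RHS = 15, y in [7, 10]  -> 2 point(s)
  x = 8: RHS = 16, y in [4, 13]  -> 2 point(s)
  x = 9: RHS = 9, y in [3, 14]  -> 2 point(s)
  x = 12: RHS = 13, y in [8, 9]  -> 2 point(s)
  x = 15: RHS = 2, y in [6, 11]  -> 2 point(s)
Affine points: 14. Add the point at infinity: total = 15.

#E(F_17) = 15


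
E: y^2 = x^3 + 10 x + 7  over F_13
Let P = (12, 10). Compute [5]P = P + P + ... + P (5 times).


k = 5 = 101_2 (binary, LSB first: 101)
Double-and-add from P = (12, 10):
  bit 0 = 1: acc = O + (12, 10) = (12, 10)
  bit 1 = 0: acc unchanged = (12, 10)
  bit 2 = 1: acc = (12, 10) + (8, 1) = (7, 11)

5P = (7, 11)


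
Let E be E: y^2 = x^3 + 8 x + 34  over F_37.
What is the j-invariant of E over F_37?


Delta = -16(4 a^3 + 27 b^2) mod 37 = 11
-1728 * (4 a)^3 = -1728 * (4*8)^3 mod 37 = 31
j = 31 * 11^(-1) mod 37 = 23

j = 23 (mod 37)


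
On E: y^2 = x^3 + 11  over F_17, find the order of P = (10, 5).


Compute successive multiples of P until we hit O:
  1P = (10, 5)
  2P = (13, 7)
  3P = (2, 6)
  4P = (9, 14)
  5P = (11, 4)
  6P = (14, 16)
  7P = (8, 9)
  8P = (3, 15)
  ... (continuing to 18P)
  18P = O

ord(P) = 18


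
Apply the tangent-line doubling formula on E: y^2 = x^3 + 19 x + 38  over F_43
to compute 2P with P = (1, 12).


Doubling: s = (3 x1^2 + a) / (2 y1)
s = (3*1^2 + 19) / (2*12) mod 43 = 26
x3 = s^2 - 2 x1 mod 43 = 26^2 - 2*1 = 29
y3 = s (x1 - x3) - y1 mod 43 = 26 * (1 - 29) - 12 = 34

2P = (29, 34)


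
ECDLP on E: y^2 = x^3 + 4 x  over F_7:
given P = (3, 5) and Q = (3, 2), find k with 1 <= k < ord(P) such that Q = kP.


Enumerate multiples of P until we hit Q = (3, 2):
  1P = (3, 5)
  2P = (2, 3)
  3P = (6, 3)
  4P = (0, 0)
  5P = (6, 4)
  6P = (2, 4)
  7P = (3, 2)
Match found at i = 7.

k = 7


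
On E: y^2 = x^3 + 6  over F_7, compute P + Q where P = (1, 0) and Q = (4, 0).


P != Q, so use the chord formula.
s = (y2 - y1) / (x2 - x1) = (0) / (3) mod 7 = 0
x3 = s^2 - x1 - x2 mod 7 = 0^2 - 1 - 4 = 2
y3 = s (x1 - x3) - y1 mod 7 = 0 * (1 - 2) - 0 = 0

P + Q = (2, 0)


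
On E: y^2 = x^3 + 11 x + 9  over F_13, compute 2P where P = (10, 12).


Doubling: s = (3 x1^2 + a) / (2 y1)
s = (3*10^2 + 11) / (2*12) mod 13 = 7
x3 = s^2 - 2 x1 mod 13 = 7^2 - 2*10 = 3
y3 = s (x1 - x3) - y1 mod 13 = 7 * (10 - 3) - 12 = 11

2P = (3, 11)


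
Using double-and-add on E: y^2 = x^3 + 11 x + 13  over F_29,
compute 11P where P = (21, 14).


k = 11 = 1011_2 (binary, LSB first: 1101)
Double-and-add from P = (21, 14):
  bit 0 = 1: acc = O + (21, 14) = (21, 14)
  bit 1 = 1: acc = (21, 14) + (16, 15) = (28, 28)
  bit 2 = 0: acc unchanged = (28, 28)
  bit 3 = 1: acc = (28, 28) + (4, 18) = (1, 5)

11P = (1, 5)


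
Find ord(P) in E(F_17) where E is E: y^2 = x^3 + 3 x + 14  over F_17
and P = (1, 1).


Compute successive multiples of P until we hit O:
  1P = (1, 1)
  2P = (7, 15)
  3P = (5, 1)
  4P = (11, 16)
  5P = (3, 13)
  6P = (15, 0)
  7P = (3, 4)
  8P = (11, 1)
  ... (continuing to 12P)
  12P = O

ord(P) = 12


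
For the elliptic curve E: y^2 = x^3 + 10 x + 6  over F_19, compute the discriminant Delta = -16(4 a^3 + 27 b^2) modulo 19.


4 a^3 + 27 b^2 = 4*10^3 + 27*6^2 = 4000 + 972 = 4972
Delta = -16 * (4972) = -79552
Delta mod 19 = 1

Delta = 1 (mod 19)


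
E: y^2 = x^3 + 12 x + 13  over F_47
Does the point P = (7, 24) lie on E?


Check whether y^2 = x^3 + 12 x + 13 (mod 47) for (x, y) = (7, 24).
LHS: y^2 = 24^2 mod 47 = 12
RHS: x^3 + 12 x + 13 = 7^3 + 12*7 + 13 mod 47 = 17
LHS != RHS

No, not on the curve


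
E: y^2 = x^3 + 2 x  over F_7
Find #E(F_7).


For each x in F_7, count y with y^2 = x^3 + 2 x + 0 mod 7:
  x = 0: RHS = 0, y in [0]  -> 1 point(s)
  x = 4: RHS = 2, y in [3, 4]  -> 2 point(s)
  x = 5: RHS = 2, y in [3, 4]  -> 2 point(s)
  x = 6: RHS = 4, y in [2, 5]  -> 2 point(s)
Affine points: 7. Add the point at infinity: total = 8.

#E(F_7) = 8


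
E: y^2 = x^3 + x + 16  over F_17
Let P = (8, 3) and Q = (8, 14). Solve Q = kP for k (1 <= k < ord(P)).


Enumerate multiples of P until we hit Q = (8, 14):
  1P = (8, 3)
  2P = (2, 3)
  3P = (7, 14)
  4P = (4, 4)
  5P = (4, 13)
  6P = (7, 3)
  7P = (2, 14)
  8P = (8, 14)
Match found at i = 8.

k = 8


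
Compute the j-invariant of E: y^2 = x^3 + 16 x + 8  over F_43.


Delta = -16(4 a^3 + 27 b^2) mod 43 = 28
-1728 * (4 a)^3 = -1728 * (4*16)^3 mod 43 = 1
j = 1 * 28^(-1) mod 43 = 20

j = 20 (mod 43)


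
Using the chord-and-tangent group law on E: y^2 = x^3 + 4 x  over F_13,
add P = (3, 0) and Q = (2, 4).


P != Q, so use the chord formula.
s = (y2 - y1) / (x2 - x1) = (4) / (12) mod 13 = 9
x3 = s^2 - x1 - x2 mod 13 = 9^2 - 3 - 2 = 11
y3 = s (x1 - x3) - y1 mod 13 = 9 * (3 - 11) - 0 = 6

P + Q = (11, 6)


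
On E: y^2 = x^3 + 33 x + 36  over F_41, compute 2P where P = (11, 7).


Doubling: s = (3 x1^2 + a) / (2 y1)
s = (3*11^2 + 33) / (2*7) mod 41 = 40
x3 = s^2 - 2 x1 mod 41 = 40^2 - 2*11 = 20
y3 = s (x1 - x3) - y1 mod 41 = 40 * (11 - 20) - 7 = 2

2P = (20, 2)


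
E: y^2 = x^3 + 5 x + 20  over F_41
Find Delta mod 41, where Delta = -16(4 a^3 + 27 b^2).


4 a^3 + 27 b^2 = 4*5^3 + 27*20^2 = 500 + 10800 = 11300
Delta = -16 * (11300) = -180800
Delta mod 41 = 10

Delta = 10 (mod 41)


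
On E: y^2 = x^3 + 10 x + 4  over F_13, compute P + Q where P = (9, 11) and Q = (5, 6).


P != Q, so use the chord formula.
s = (y2 - y1) / (x2 - x1) = (8) / (9) mod 13 = 11
x3 = s^2 - x1 - x2 mod 13 = 11^2 - 9 - 5 = 3
y3 = s (x1 - x3) - y1 mod 13 = 11 * (9 - 3) - 11 = 3

P + Q = (3, 3)


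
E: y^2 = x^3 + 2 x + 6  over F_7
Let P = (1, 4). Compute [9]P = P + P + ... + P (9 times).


k = 9 = 1001_2 (binary, LSB first: 1001)
Double-and-add from P = (1, 4):
  bit 0 = 1: acc = O + (1, 4) = (1, 4)
  bit 1 = 0: acc unchanged = (1, 4)
  bit 2 = 0: acc unchanged = (1, 4)
  bit 3 = 1: acc = (1, 4) + (5, 1) = (2, 2)

9P = (2, 2)


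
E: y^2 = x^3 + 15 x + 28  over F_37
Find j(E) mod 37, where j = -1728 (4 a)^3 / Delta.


Delta = -16(4 a^3 + 27 b^2) mod 37 = 16
-1728 * (4 a)^3 = -1728 * (4*15)^3 mod 37 = 8
j = 8 * 16^(-1) mod 37 = 19

j = 19 (mod 37)


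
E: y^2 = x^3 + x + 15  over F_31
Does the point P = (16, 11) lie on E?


Check whether y^2 = x^3 + 1 x + 15 (mod 31) for (x, y) = (16, 11).
LHS: y^2 = 11^2 mod 31 = 28
RHS: x^3 + 1 x + 15 = 16^3 + 1*16 + 15 mod 31 = 4
LHS != RHS

No, not on the curve


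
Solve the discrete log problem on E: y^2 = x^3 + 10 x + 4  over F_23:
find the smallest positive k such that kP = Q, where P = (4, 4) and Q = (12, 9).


Enumerate multiples of P until we hit Q = (12, 9):
  1P = (4, 4)
  2P = (0, 2)
  3P = (2, 20)
  4P = (12, 14)
  5P = (10, 0)
  6P = (12, 9)
Match found at i = 6.

k = 6


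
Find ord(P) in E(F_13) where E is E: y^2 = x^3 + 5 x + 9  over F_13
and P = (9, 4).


Compute successive multiples of P until we hit O:
  1P = (9, 4)
  2P = (7, 6)
  3P = (11, 11)
  4P = (2, 1)
  5P = (12, 4)
  6P = (5, 9)
  7P = (3, 8)
  8P = (0, 3)
  ... (continuing to 17P)
  17P = O

ord(P) = 17


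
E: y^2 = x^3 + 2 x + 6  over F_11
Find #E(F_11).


For each x in F_11, count y with y^2 = x^3 + 2 x + 6 mod 11:
  x = 1: RHS = 9, y in [3, 8]  -> 2 point(s)
  x = 4: RHS = 1, y in [1, 10]  -> 2 point(s)
  x = 5: RHS = 9, y in [3, 8]  -> 2 point(s)
  x = 6: RHS = 3, y in [5, 6]  -> 2 point(s)
  x = 7: RHS = 0, y in [0]  -> 1 point(s)
  x = 9: RHS = 5, y in [4, 7]  -> 2 point(s)
  x = 10: RHS = 3, y in [5, 6]  -> 2 point(s)
Affine points: 13. Add the point at infinity: total = 14.

#E(F_11) = 14


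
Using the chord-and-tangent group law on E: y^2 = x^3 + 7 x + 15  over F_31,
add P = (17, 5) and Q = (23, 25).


P != Q, so use the chord formula.
s = (y2 - y1) / (x2 - x1) = (20) / (6) mod 31 = 24
x3 = s^2 - x1 - x2 mod 31 = 24^2 - 17 - 23 = 9
y3 = s (x1 - x3) - y1 mod 31 = 24 * (17 - 9) - 5 = 1

P + Q = (9, 1)


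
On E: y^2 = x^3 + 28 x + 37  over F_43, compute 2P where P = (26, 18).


Doubling: s = (3 x1^2 + a) / (2 y1)
s = (3*26^2 + 28) / (2*18) mod 43 = 38
x3 = s^2 - 2 x1 mod 43 = 38^2 - 2*26 = 16
y3 = s (x1 - x3) - y1 mod 43 = 38 * (26 - 16) - 18 = 18

2P = (16, 18)


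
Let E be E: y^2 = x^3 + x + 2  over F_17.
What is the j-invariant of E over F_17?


Delta = -16(4 a^3 + 27 b^2) mod 17 = 10
-1728 * (4 a)^3 = -1728 * (4*1)^3 mod 17 = 10
j = 10 * 10^(-1) mod 17 = 1

j = 1 (mod 17)


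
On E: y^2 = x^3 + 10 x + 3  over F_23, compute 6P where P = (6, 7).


k = 6 = 110_2 (binary, LSB first: 011)
Double-and-add from P = (6, 7):
  bit 0 = 0: acc unchanged = O
  bit 1 = 1: acc = O + (6, 16) = (6, 16)
  bit 2 = 1: acc = (6, 16) + (6, 7) = O

6P = O


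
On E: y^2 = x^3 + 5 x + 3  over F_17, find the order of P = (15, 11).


Compute successive multiples of P until we hit O:
  1P = (15, 11)
  2P = (4, 6)
  3P = (2, 15)
  4P = (1, 3)
  5P = (10, 4)
  6P = (13, 2)
  7P = (5, 0)
  8P = (13, 15)
  ... (continuing to 14P)
  14P = O

ord(P) = 14


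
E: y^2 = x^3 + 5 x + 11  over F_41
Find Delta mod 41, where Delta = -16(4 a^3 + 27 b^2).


4 a^3 + 27 b^2 = 4*5^3 + 27*11^2 = 500 + 3267 = 3767
Delta = -16 * (3767) = -60272
Delta mod 41 = 39

Delta = 39 (mod 41)


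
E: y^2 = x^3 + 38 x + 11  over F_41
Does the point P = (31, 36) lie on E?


Check whether y^2 = x^3 + 38 x + 11 (mod 41) for (x, y) = (31, 36).
LHS: y^2 = 36^2 mod 41 = 25
RHS: x^3 + 38 x + 11 = 31^3 + 38*31 + 11 mod 41 = 25
LHS = RHS

Yes, on the curve


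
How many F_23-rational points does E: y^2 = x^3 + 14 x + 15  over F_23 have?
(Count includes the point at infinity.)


For each x in F_23, count y with y^2 = x^3 + 14 x + 15 mod 23:
  x = 5: RHS = 3, y in [7, 16]  -> 2 point(s)
  x = 6: RHS = 16, y in [4, 19]  -> 2 point(s)
  x = 8: RHS = 18, y in [8, 15]  -> 2 point(s)
  x = 12: RHS = 2, y in [5, 18]  -> 2 point(s)
  x = 13: RHS = 2, y in [5, 18]  -> 2 point(s)
  x = 15: RHS = 12, y in [9, 14]  -> 2 point(s)
  x = 18: RHS = 4, y in [2, 21]  -> 2 point(s)
  x = 21: RHS = 2, y in [5, 18]  -> 2 point(s)
  x = 22: RHS = 0, y in [0]  -> 1 point(s)
Affine points: 17. Add the point at infinity: total = 18.

#E(F_23) = 18


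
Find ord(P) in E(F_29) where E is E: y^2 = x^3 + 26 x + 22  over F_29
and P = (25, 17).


Compute successive multiples of P until we hit O:
  1P = (25, 17)
  2P = (2, 16)
  3P = (27, 22)
  4P = (5, 4)
  5P = (24, 17)
  6P = (9, 12)
  7P = (19, 3)
  8P = (13, 11)
  ... (continuing to 17P)
  17P = O

ord(P) = 17


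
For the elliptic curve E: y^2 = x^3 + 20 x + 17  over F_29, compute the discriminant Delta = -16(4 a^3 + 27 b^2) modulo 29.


4 a^3 + 27 b^2 = 4*20^3 + 27*17^2 = 32000 + 7803 = 39803
Delta = -16 * (39803) = -636848
Delta mod 29 = 21

Delta = 21 (mod 29)


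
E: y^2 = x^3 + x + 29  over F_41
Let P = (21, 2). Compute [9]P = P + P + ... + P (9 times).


k = 9 = 1001_2 (binary, LSB first: 1001)
Double-and-add from P = (21, 2):
  bit 0 = 1: acc = O + (21, 2) = (21, 2)
  bit 1 = 0: acc unchanged = (21, 2)
  bit 2 = 0: acc unchanged = (21, 2)
  bit 3 = 1: acc = (21, 2) + (6, 13) = (18, 4)

9P = (18, 4)


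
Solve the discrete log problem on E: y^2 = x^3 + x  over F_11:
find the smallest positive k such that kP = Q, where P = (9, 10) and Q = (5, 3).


Enumerate multiples of P until we hit Q = (5, 3):
  1P = (9, 10)
  2P = (5, 8)
  3P = (0, 0)
  4P = (5, 3)
Match found at i = 4.

k = 4


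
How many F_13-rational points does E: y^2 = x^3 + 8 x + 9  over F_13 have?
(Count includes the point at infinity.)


For each x in F_13, count y with y^2 = x^3 + 8 x + 9 mod 13:
  x = 0: RHS = 9, y in [3, 10]  -> 2 point(s)
  x = 4: RHS = 1, y in [1, 12]  -> 2 point(s)
  x = 6: RHS = 0, y in [0]  -> 1 point(s)
  x = 8: RHS = 0, y in [0]  -> 1 point(s)
  x = 9: RHS = 4, y in [2, 11]  -> 2 point(s)
  x = 10: RHS = 10, y in [6, 7]  -> 2 point(s)
  x = 12: RHS = 0, y in [0]  -> 1 point(s)
Affine points: 11. Add the point at infinity: total = 12.

#E(F_13) = 12


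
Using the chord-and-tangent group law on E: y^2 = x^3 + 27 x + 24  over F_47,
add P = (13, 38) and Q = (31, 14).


P != Q, so use the chord formula.
s = (y2 - y1) / (x2 - x1) = (23) / (18) mod 47 = 30
x3 = s^2 - x1 - x2 mod 47 = 30^2 - 13 - 31 = 10
y3 = s (x1 - x3) - y1 mod 47 = 30 * (13 - 10) - 38 = 5

P + Q = (10, 5)


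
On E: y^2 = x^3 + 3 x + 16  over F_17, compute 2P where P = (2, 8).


Doubling: s = (3 x1^2 + a) / (2 y1)
s = (3*2^2 + 3) / (2*8) mod 17 = 2
x3 = s^2 - 2 x1 mod 17 = 2^2 - 2*2 = 0
y3 = s (x1 - x3) - y1 mod 17 = 2 * (2 - 0) - 8 = 13

2P = (0, 13)


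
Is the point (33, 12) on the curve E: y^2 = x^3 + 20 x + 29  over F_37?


Check whether y^2 = x^3 + 20 x + 29 (mod 37) for (x, y) = (33, 12).
LHS: y^2 = 12^2 mod 37 = 33
RHS: x^3 + 20 x + 29 = 33^3 + 20*33 + 29 mod 37 = 33
LHS = RHS

Yes, on the curve


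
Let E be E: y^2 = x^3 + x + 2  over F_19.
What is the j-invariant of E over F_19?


Delta = -16(4 a^3 + 27 b^2) mod 19 = 13
-1728 * (4 a)^3 = -1728 * (4*1)^3 mod 19 = 7
j = 7 * 13^(-1) mod 19 = 2

j = 2 (mod 19)


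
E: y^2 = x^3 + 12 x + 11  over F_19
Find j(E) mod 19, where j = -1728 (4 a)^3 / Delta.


Delta = -16(4 a^3 + 27 b^2) mod 19 = 4
-1728 * (4 a)^3 = -1728 * (4*12)^3 mod 19 = 12
j = 12 * 4^(-1) mod 19 = 3

j = 3 (mod 19)


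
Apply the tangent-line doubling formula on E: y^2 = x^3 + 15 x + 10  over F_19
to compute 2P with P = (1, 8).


Doubling: s = (3 x1^2 + a) / (2 y1)
s = (3*1^2 + 15) / (2*8) mod 19 = 13
x3 = s^2 - 2 x1 mod 19 = 13^2 - 2*1 = 15
y3 = s (x1 - x3) - y1 mod 19 = 13 * (1 - 15) - 8 = 0

2P = (15, 0)


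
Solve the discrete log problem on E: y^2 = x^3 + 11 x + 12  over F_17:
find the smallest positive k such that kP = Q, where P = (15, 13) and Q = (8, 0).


Enumerate multiples of P until we hit Q = (8, 0):
  1P = (15, 13)
  2P = (12, 6)
  3P = (3, 15)
  4P = (8, 0)
Match found at i = 4.

k = 4


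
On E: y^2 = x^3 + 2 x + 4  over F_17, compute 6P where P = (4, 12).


k = 6 = 110_2 (binary, LSB first: 011)
Double-and-add from P = (4, 12):
  bit 0 = 0: acc unchanged = O
  bit 1 = 1: acc = O + (0, 2) = (0, 2)
  bit 2 = 1: acc = (0, 2) + (13, 0) = (0, 15)

6P = (0, 15)


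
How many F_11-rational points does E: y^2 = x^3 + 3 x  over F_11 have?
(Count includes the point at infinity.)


For each x in F_11, count y with y^2 = x^3 + 3 x + 0 mod 11:
  x = 0: RHS = 0, y in [0]  -> 1 point(s)
  x = 1: RHS = 4, y in [2, 9]  -> 2 point(s)
  x = 2: RHS = 3, y in [5, 6]  -> 2 point(s)
  x = 3: RHS = 3, y in [5, 6]  -> 2 point(s)
  x = 6: RHS = 3, y in [5, 6]  -> 2 point(s)
  x = 7: RHS = 1, y in [1, 10]  -> 2 point(s)
Affine points: 11. Add the point at infinity: total = 12.

#E(F_11) = 12


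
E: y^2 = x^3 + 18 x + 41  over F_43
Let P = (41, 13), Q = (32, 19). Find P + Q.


P != Q, so use the chord formula.
s = (y2 - y1) / (x2 - x1) = (6) / (34) mod 43 = 28
x3 = s^2 - x1 - x2 mod 43 = 28^2 - 41 - 32 = 23
y3 = s (x1 - x3) - y1 mod 43 = 28 * (41 - 23) - 13 = 18

P + Q = (23, 18)


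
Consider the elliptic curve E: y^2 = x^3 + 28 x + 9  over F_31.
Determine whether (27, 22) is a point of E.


Check whether y^2 = x^3 + 28 x + 9 (mod 31) for (x, y) = (27, 22).
LHS: y^2 = 22^2 mod 31 = 19
RHS: x^3 + 28 x + 9 = 27^3 + 28*27 + 9 mod 31 = 19
LHS = RHS

Yes, on the curve


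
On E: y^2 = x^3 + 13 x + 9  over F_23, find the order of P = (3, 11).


Compute successive multiples of P until we hit O:
  1P = (3, 11)
  2P = (7, 11)
  3P = (13, 12)
  4P = (10, 9)
  5P = (19, 10)
  6P = (9, 21)
  7P = (1, 0)
  8P = (9, 2)
  ... (continuing to 14P)
  14P = O

ord(P) = 14


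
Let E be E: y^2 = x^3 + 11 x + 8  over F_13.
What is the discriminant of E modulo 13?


4 a^3 + 27 b^2 = 4*11^3 + 27*8^2 = 5324 + 1728 = 7052
Delta = -16 * (7052) = -112832
Delta mod 13 = 8

Delta = 8 (mod 13)


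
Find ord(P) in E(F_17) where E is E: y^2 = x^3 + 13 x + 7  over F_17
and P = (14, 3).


Compute successive multiples of P until we hit O:
  1P = (14, 3)
  2P = (7, 4)
  3P = (4, 15)
  4P = (12, 15)
  5P = (10, 7)
  6P = (11, 11)
  7P = (1, 2)
  8P = (1, 15)
  ... (continuing to 15P)
  15P = O

ord(P) = 15


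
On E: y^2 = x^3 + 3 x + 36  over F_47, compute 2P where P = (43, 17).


Doubling: s = (3 x1^2 + a) / (2 y1)
s = (3*43^2 + 3) / (2*17) mod 47 = 25
x3 = s^2 - 2 x1 mod 47 = 25^2 - 2*43 = 22
y3 = s (x1 - x3) - y1 mod 47 = 25 * (43 - 22) - 17 = 38

2P = (22, 38)


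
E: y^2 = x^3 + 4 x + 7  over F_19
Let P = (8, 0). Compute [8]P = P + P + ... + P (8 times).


k = 8 = 1000_2 (binary, LSB first: 0001)
Double-and-add from P = (8, 0):
  bit 0 = 0: acc unchanged = O
  bit 1 = 0: acc unchanged = O
  bit 2 = 0: acc unchanged = O
  bit 3 = 1: acc = O + O = O

8P = O


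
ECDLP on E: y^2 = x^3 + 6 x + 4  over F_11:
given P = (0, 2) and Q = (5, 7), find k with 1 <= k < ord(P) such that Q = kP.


Enumerate multiples of P until we hit Q = (5, 7):
  1P = (0, 2)
  2P = (5, 7)
Match found at i = 2.

k = 2


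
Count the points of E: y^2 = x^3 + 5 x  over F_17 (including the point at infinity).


For each x in F_17, count y with y^2 = x^3 + 5 x + 0 mod 17:
  x = 0: RHS = 0, y in [0]  -> 1 point(s)
  x = 2: RHS = 1, y in [1, 16]  -> 2 point(s)
  x = 3: RHS = 8, y in [5, 12]  -> 2 point(s)
  x = 4: RHS = 16, y in [4, 13]  -> 2 point(s)
  x = 6: RHS = 8, y in [5, 12]  -> 2 point(s)
  x = 7: RHS = 4, y in [2, 15]  -> 2 point(s)
  x = 8: RHS = 8, y in [5, 12]  -> 2 point(s)
  x = 9: RHS = 9, y in [3, 14]  -> 2 point(s)
  x = 10: RHS = 13, y in [8, 9]  -> 2 point(s)
  x = 11: RHS = 9, y in [3, 14]  -> 2 point(s)
  x = 13: RHS = 1, y in [1, 16]  -> 2 point(s)
  x = 14: RHS = 9, y in [3, 14]  -> 2 point(s)
  x = 15: RHS = 16, y in [4, 13]  -> 2 point(s)
Affine points: 25. Add the point at infinity: total = 26.

#E(F_17) = 26


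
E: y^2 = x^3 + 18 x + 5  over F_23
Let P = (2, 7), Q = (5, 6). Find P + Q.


P != Q, so use the chord formula.
s = (y2 - y1) / (x2 - x1) = (22) / (3) mod 23 = 15
x3 = s^2 - x1 - x2 mod 23 = 15^2 - 2 - 5 = 11
y3 = s (x1 - x3) - y1 mod 23 = 15 * (2 - 11) - 7 = 19

P + Q = (11, 19)


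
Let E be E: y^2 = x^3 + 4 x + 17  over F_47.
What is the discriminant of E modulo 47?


4 a^3 + 27 b^2 = 4*4^3 + 27*17^2 = 256 + 7803 = 8059
Delta = -16 * (8059) = -128944
Delta mod 47 = 24

Delta = 24 (mod 47)


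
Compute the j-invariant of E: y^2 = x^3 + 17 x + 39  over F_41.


Delta = -16(4 a^3 + 27 b^2) mod 41 = 32
-1728 * (4 a)^3 = -1728 * (4*17)^3 mod 41 = 23
j = 23 * 32^(-1) mod 41 = 2

j = 2 (mod 41)


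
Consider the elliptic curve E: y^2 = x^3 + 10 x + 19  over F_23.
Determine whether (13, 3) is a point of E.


Check whether y^2 = x^3 + 10 x + 19 (mod 23) for (x, y) = (13, 3).
LHS: y^2 = 3^2 mod 23 = 9
RHS: x^3 + 10 x + 19 = 13^3 + 10*13 + 19 mod 23 = 0
LHS != RHS

No, not on the curve


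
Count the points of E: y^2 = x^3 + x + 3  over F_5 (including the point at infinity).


For each x in F_5, count y with y^2 = x^3 + 1 x + 3 mod 5:
  x = 1: RHS = 0, y in [0]  -> 1 point(s)
  x = 4: RHS = 1, y in [1, 4]  -> 2 point(s)
Affine points: 3. Add the point at infinity: total = 4.

#E(F_5) = 4


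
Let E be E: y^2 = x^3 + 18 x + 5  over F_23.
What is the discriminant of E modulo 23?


4 a^3 + 27 b^2 = 4*18^3 + 27*5^2 = 23328 + 675 = 24003
Delta = -16 * (24003) = -384048
Delta mod 23 = 6

Delta = 6 (mod 23)


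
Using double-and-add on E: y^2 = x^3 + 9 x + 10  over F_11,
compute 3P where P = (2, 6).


k = 3 = 11_2 (binary, LSB first: 11)
Double-and-add from P = (2, 6):
  bit 0 = 1: acc = O + (2, 6) = (2, 6)
  bit 1 = 1: acc = (2, 6) + (8, 0) = (2, 5)

3P = (2, 5)


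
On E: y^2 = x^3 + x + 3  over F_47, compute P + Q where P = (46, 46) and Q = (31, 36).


P != Q, so use the chord formula.
s = (y2 - y1) / (x2 - x1) = (37) / (32) mod 47 = 32
x3 = s^2 - x1 - x2 mod 47 = 32^2 - 46 - 31 = 7
y3 = s (x1 - x3) - y1 mod 47 = 32 * (46 - 7) - 46 = 27

P + Q = (7, 27)


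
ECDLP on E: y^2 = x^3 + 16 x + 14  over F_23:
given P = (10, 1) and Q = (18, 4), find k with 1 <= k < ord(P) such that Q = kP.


Enumerate multiples of P until we hit Q = (18, 4):
  1P = (10, 1)
  2P = (12, 5)
  3P = (5, 9)
  4P = (17, 1)
  5P = (19, 22)
  6P = (2, 10)
  7P = (4, 21)
  8P = (15, 8)
  9P = (11, 16)
  10P = (20, 10)
  11P = (6, 21)
  12P = (9, 17)
  13P = (7, 20)
  14P = (18, 19)
  15P = (13, 21)
  16P = (1, 13)
  17P = (1, 10)
  18P = (13, 2)
  19P = (18, 4)
Match found at i = 19.

k = 19


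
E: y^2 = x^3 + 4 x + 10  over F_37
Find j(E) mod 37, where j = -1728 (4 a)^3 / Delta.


Delta = -16(4 a^3 + 27 b^2) mod 37 = 27
-1728 * (4 a)^3 = -1728 * (4*4)^3 mod 37 = 27
j = 27 * 27^(-1) mod 37 = 1

j = 1 (mod 37)


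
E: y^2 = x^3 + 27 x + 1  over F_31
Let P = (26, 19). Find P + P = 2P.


Doubling: s = (3 x1^2 + a) / (2 y1)
s = (3*26^2 + 27) / (2*19) mod 31 = 19
x3 = s^2 - 2 x1 mod 31 = 19^2 - 2*26 = 30
y3 = s (x1 - x3) - y1 mod 31 = 19 * (26 - 30) - 19 = 29

2P = (30, 29)


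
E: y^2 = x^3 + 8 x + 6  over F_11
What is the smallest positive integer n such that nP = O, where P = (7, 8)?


Compute successive multiples of P until we hit O:
  1P = (7, 8)
  2P = (1, 2)
  3P = (4, 6)
  4P = (9, 9)
  5P = (9, 2)
  6P = (4, 5)
  7P = (1, 9)
  8P = (7, 3)
  ... (continuing to 9P)
  9P = O

ord(P) = 9


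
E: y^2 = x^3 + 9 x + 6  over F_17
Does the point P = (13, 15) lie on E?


Check whether y^2 = x^3 + 9 x + 6 (mod 17) for (x, y) = (13, 15).
LHS: y^2 = 15^2 mod 17 = 4
RHS: x^3 + 9 x + 6 = 13^3 + 9*13 + 6 mod 17 = 8
LHS != RHS

No, not on the curve


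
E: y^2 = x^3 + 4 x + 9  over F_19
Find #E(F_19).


For each x in F_19, count y with y^2 = x^3 + 4 x + 9 mod 19:
  x = 0: RHS = 9, y in [3, 16]  -> 2 point(s)
  x = 2: RHS = 6, y in [5, 14]  -> 2 point(s)
  x = 7: RHS = 0, y in [0]  -> 1 point(s)
  x = 10: RHS = 4, y in [2, 17]  -> 2 point(s)
  x = 11: RHS = 16, y in [4, 15]  -> 2 point(s)
  x = 13: RHS = 16, y in [4, 15]  -> 2 point(s)
  x = 14: RHS = 16, y in [4, 15]  -> 2 point(s)
  x = 15: RHS = 5, y in [9, 10]  -> 2 point(s)
  x = 18: RHS = 4, y in [2, 17]  -> 2 point(s)
Affine points: 17. Add the point at infinity: total = 18.

#E(F_19) = 18


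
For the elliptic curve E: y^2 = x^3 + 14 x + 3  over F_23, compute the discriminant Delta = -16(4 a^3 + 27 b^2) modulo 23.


4 a^3 + 27 b^2 = 4*14^3 + 27*3^2 = 10976 + 243 = 11219
Delta = -16 * (11219) = -179504
Delta mod 23 = 11

Delta = 11 (mod 23)


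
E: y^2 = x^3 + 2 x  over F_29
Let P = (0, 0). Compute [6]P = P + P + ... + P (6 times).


k = 6 = 110_2 (binary, LSB first: 011)
Double-and-add from P = (0, 0):
  bit 0 = 0: acc unchanged = O
  bit 1 = 1: acc = O + O = O
  bit 2 = 1: acc = O + O = O

6P = O


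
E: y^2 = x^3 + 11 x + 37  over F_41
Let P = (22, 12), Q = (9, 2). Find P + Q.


P != Q, so use the chord formula.
s = (y2 - y1) / (x2 - x1) = (31) / (28) mod 41 = 26
x3 = s^2 - x1 - x2 mod 41 = 26^2 - 22 - 9 = 30
y3 = s (x1 - x3) - y1 mod 41 = 26 * (22 - 30) - 12 = 26

P + Q = (30, 26)


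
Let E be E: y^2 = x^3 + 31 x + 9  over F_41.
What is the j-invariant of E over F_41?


Delta = -16(4 a^3 + 27 b^2) mod 41 = 21
-1728 * (4 a)^3 = -1728 * (4*31)^3 mod 41 = 35
j = 35 * 21^(-1) mod 41 = 29

j = 29 (mod 41)


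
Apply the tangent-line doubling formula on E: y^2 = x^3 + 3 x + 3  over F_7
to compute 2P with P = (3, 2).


Doubling: s = (3 x1^2 + a) / (2 y1)
s = (3*3^2 + 3) / (2*2) mod 7 = 4
x3 = s^2 - 2 x1 mod 7 = 4^2 - 2*3 = 3
y3 = s (x1 - x3) - y1 mod 7 = 4 * (3 - 3) - 2 = 5

2P = (3, 5)


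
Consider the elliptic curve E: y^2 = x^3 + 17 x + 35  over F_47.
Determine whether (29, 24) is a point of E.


Check whether y^2 = x^3 + 17 x + 35 (mod 47) for (x, y) = (29, 24).
LHS: y^2 = 24^2 mod 47 = 12
RHS: x^3 + 17 x + 35 = 29^3 + 17*29 + 35 mod 47 = 7
LHS != RHS

No, not on the curve


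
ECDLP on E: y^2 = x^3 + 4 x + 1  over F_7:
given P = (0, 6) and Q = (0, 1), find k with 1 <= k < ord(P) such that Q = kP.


Enumerate multiples of P until we hit Q = (0, 1):
  1P = (0, 6)
  2P = (4, 2)
  3P = (4, 5)
  4P = (0, 1)
Match found at i = 4.

k = 4


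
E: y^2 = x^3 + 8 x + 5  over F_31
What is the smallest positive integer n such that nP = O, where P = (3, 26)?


Compute successive multiples of P until we hit O:
  1P = (3, 26)
  2P = (14, 28)
  3P = (23, 7)
  4P = (19, 14)
  5P = (27, 23)
  6P = (17, 30)
  7P = (25, 12)
  8P = (28, 4)
  ... (continuing to 18P)
  18P = O

ord(P) = 18


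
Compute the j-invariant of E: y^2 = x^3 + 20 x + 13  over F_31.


Delta = -16(4 a^3 + 27 b^2) mod 31 = 24
-1728 * (4 a)^3 = -1728 * (4*20)^3 mod 31 = 1
j = 1 * 24^(-1) mod 31 = 22

j = 22 (mod 31)


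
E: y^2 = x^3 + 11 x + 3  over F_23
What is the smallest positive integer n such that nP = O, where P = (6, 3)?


Compute successive multiples of P until we hit O:
  1P = (6, 3)
  2P = (14, 7)
  3P = (9, 7)
  4P = (20, 9)
  5P = (0, 16)
  6P = (7, 3)
  7P = (10, 20)
  8P = (15, 22)
  ... (continuing to 20P)
  20P = O

ord(P) = 20


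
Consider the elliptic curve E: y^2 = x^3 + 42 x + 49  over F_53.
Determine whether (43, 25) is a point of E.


Check whether y^2 = x^3 + 42 x + 49 (mod 53) for (x, y) = (43, 25).
LHS: y^2 = 25^2 mod 53 = 42
RHS: x^3 + 42 x + 49 = 43^3 + 42*43 + 49 mod 53 = 7
LHS != RHS

No, not on the curve


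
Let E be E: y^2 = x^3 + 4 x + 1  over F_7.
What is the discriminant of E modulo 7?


4 a^3 + 27 b^2 = 4*4^3 + 27*1^2 = 256 + 27 = 283
Delta = -16 * (283) = -4528
Delta mod 7 = 1

Delta = 1 (mod 7)


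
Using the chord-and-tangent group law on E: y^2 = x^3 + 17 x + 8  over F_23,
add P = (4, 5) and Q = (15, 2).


P != Q, so use the chord formula.
s = (y2 - y1) / (x2 - x1) = (20) / (11) mod 23 = 6
x3 = s^2 - x1 - x2 mod 23 = 6^2 - 4 - 15 = 17
y3 = s (x1 - x3) - y1 mod 23 = 6 * (4 - 17) - 5 = 9

P + Q = (17, 9)


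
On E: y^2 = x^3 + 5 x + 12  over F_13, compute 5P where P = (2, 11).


k = 5 = 101_2 (binary, LSB first: 101)
Double-and-add from P = (2, 11):
  bit 0 = 1: acc = O + (2, 11) = (2, 11)
  bit 1 = 0: acc unchanged = (2, 11)
  bit 2 = 1: acc = (2, 11) + (7, 0) = (0, 8)

5P = (0, 8)
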